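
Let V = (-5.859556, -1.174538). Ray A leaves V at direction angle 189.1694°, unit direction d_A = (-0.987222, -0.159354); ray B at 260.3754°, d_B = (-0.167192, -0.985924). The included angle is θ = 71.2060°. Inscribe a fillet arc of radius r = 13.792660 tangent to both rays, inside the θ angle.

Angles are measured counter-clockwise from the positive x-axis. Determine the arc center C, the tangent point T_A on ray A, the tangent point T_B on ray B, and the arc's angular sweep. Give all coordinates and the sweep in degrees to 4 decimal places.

center=(-22.6787,-17.8606) T_A=(-24.8767,-4.2442) T_B=(-9.0802,-20.1666) sweep=108.7940

bisector direction at 224.7724° = (-0.709910,-0.704292)
center distance |VC| = r/sin(θ/2) = 13.792660/sin(35.6030°) = 23.691990
C = V + |VC|·bis = (-22.6787,-17.8606)
T_A = V + ((C−V)·d_A)·d_A = V + 19.2633·d_A = (-24.8767,-4.2442)
T_B = V + ((C−V)·d_B)·d_B = V + 19.2633·d_B = (-9.0802,-20.1666)
sweep = 180° − θ = 108.7940°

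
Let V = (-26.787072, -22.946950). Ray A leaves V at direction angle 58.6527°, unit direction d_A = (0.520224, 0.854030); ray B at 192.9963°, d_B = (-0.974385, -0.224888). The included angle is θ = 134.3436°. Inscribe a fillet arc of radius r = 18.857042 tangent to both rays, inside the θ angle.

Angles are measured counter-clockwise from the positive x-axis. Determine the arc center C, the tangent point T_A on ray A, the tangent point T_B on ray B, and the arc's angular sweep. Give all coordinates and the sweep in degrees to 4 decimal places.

bisector direction at 125.8245° = (-0.585304,0.810814)
center distance |VC| = r/sin(θ/2) = 18.857042/sin(67.1718°) = 20.459595
C = V + |VC|·bis = (-38.7622,-6.3580)
T_A = V + ((C−V)·d_A)·d_A = V + 7.9377·d_A = (-22.6577,-16.1679)
T_B = V + ((C−V)·d_B)·d_B = V + 7.9377·d_B = (-34.5214,-24.7320)
sweep = 180° − θ = 45.6564°

center=(-38.7622,-6.3580) T_A=(-22.6577,-16.1679) T_B=(-34.5214,-24.7320) sweep=45.6564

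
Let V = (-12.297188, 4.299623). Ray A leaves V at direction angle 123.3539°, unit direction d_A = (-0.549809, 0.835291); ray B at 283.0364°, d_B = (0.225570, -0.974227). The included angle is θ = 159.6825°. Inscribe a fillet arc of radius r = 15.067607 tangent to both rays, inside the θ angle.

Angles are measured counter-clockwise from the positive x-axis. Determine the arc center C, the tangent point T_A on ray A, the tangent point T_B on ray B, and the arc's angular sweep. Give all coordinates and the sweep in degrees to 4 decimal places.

bisector direction at 203.1951° = (-0.919169,-0.393864)
center distance |VC| = r/sin(θ/2) = 15.067607/sin(79.8413°) = 15.307586
C = V + |VC|·bis = (-26.3674,-1.7295)
T_A = V + ((C−V)·d_A)·d_A = V + 2.6999·d_A = (-13.7816,6.5548)
T_B = V + ((C−V)·d_B)·d_B = V + 2.6999·d_B = (-11.6882,1.6693)
sweep = 180° − θ = 20.3175°

center=(-26.3674,-1.7295) T_A=(-13.7816,6.5548) T_B=(-11.6882,1.6693) sweep=20.3175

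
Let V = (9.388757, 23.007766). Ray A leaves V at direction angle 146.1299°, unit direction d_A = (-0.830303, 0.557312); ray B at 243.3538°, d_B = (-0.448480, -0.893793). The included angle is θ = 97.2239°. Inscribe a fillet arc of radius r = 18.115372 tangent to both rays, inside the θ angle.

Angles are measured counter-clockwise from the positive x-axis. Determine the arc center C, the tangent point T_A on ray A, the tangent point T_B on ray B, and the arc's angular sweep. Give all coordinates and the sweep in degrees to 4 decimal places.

center=(-13.9622,16.8635) T_A=(-3.8663,31.9048) T_B=(2.2292,8.7391) sweep=82.7761

bisector direction at 194.7418° = (-0.967082,-0.254464)
center distance |VC| = r/sin(θ/2) = 18.115372/sin(48.6120°) = 24.145814
C = V + |VC|·bis = (-13.9622,16.8635)
T_A = V + ((C−V)·d_A)·d_A = V + 15.9641·d_A = (-3.8663,31.9048)
T_B = V + ((C−V)·d_B)·d_B = V + 15.9641·d_B = (2.2292,8.7391)
sweep = 180° − θ = 82.7761°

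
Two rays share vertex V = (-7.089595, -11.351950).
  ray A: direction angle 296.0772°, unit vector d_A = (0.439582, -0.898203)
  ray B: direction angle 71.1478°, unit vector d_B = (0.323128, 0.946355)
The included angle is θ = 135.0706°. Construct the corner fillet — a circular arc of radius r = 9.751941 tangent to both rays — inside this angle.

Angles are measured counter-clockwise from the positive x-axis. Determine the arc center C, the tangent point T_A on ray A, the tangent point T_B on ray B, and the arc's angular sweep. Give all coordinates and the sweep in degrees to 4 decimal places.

center=(3.4422,-10.6870) T_A=(-5.3170,-14.9738) T_B=(-5.7866,-7.5359) sweep=44.9294

bisector direction at 3.6125° = (0.998013,0.063008)
center distance |VC| = r/sin(θ/2) = 9.751941/sin(67.5353°) = 10.552734
C = V + |VC|·bis = (3.4422,-10.6870)
T_A = V + ((C−V)·d_A)·d_A = V + 4.0323·d_A = (-5.3170,-14.9738)
T_B = V + ((C−V)·d_B)·d_B = V + 4.0323·d_B = (-5.7866,-7.5359)
sweep = 180° − θ = 44.9294°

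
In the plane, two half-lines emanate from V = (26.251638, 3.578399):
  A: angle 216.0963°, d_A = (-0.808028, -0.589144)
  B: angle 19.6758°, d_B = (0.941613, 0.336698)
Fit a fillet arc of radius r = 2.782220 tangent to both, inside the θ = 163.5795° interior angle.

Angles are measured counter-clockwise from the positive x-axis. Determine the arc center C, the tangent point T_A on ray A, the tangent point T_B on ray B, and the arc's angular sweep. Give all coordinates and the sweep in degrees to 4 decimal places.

center=(27.5664,1.0938) T_A=(25.9273,3.3419) T_B=(26.6296,3.7136) sweep=16.4205

bisector direction at 297.8861° = (0.467715,-0.883880)
center distance |VC| = r/sin(θ/2) = 2.782220/sin(81.7897°) = 2.811031
C = V + |VC|·bis = (27.5664,1.0938)
T_A = V + ((C−V)·d_A)·d_A = V + 0.4014·d_A = (25.9273,3.3419)
T_B = V + ((C−V)·d_B)·d_B = V + 0.4014·d_B = (26.6296,3.7136)
sweep = 180° − θ = 16.4205°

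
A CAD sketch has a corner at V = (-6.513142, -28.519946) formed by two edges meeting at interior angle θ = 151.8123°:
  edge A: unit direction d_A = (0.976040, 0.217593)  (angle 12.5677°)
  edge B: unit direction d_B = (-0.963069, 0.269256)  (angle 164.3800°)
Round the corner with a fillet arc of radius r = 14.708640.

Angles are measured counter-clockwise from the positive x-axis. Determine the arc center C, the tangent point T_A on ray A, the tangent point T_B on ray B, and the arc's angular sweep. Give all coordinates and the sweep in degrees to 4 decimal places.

center=(-6.1092,-13.3602) T_A=(-2.9087,-27.7164) T_B=(-10.0696,-27.5256) sweep=28.1877

bisector direction at 88.4738° = (0.026633,0.999645)
center distance |VC| = r/sin(θ/2) = 14.708640/sin(75.9061°) = 15.165139
C = V + |VC|·bis = (-6.1092,-13.3602)
T_A = V + ((C−V)·d_A)·d_A = V + 3.6929·d_A = (-2.9087,-27.7164)
T_B = V + ((C−V)·d_B)·d_B = V + 3.6929·d_B = (-10.0696,-27.5256)
sweep = 180° − θ = 28.1877°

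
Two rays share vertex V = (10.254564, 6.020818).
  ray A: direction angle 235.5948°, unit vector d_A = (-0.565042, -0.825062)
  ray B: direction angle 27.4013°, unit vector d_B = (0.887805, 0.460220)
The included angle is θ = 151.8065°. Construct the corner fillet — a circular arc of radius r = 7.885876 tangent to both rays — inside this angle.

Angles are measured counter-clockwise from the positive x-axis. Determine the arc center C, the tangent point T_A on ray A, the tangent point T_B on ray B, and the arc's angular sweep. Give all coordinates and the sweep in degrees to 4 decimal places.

center=(15.6419,-0.0689) T_A=(9.1356,4.3869) T_B=(12.0127,6.9322) sweep=28.1935

bisector direction at 311.4980° = (0.662595,-0.748978)
center distance |VC| = r/sin(θ/2) = 7.885876/sin(75.9032°) = 8.130726
C = V + |VC|·bis = (15.6419,-0.0689)
T_A = V + ((C−V)·d_A)·d_A = V + 1.9803·d_A = (9.1356,4.3869)
T_B = V + ((C−V)·d_B)·d_B = V + 1.9803·d_B = (12.0127,6.9322)
sweep = 180° − θ = 28.1935°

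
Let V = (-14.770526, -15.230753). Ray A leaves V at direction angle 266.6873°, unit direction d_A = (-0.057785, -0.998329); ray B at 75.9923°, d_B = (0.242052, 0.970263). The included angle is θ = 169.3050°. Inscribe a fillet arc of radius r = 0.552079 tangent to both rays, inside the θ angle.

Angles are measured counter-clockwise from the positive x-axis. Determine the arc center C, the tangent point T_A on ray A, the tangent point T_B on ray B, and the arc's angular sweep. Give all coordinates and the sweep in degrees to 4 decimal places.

center=(-14.2224,-15.3142) T_A=(-14.7735,-15.2823) T_B=(-14.7580,-15.1806) sweep=10.6950

bisector direction at 351.3398° = (0.988599,-0.150574)
center distance |VC| = r/sin(θ/2) = 0.552079/sin(84.6525°) = 0.554492
C = V + |VC|·bis = (-14.2224,-15.3142)
T_A = V + ((C−V)·d_A)·d_A = V + 0.0517·d_A = (-14.7735,-15.2823)
T_B = V + ((C−V)·d_B)·d_B = V + 0.0517·d_B = (-14.7580,-15.1806)
sweep = 180° − θ = 10.6950°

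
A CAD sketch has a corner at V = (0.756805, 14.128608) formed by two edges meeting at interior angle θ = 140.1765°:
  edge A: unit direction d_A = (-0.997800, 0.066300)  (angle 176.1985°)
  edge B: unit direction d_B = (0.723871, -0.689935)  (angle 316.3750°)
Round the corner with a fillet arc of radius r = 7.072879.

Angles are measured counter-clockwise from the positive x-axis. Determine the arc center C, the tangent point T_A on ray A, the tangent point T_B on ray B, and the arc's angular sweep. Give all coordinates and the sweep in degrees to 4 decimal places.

center=(-2.2685,7.2412) T_A=(-1.7995,14.2985) T_B=(2.6114,12.3610) sweep=39.8235

bisector direction at 246.2868° = (-0.402160,-0.915570)
center distance |VC| = r/sin(θ/2) = 7.072879/sin(70.0883°) = 7.522592
C = V + |VC|·bis = (-2.2685,7.2412)
T_A = V + ((C−V)·d_A)·d_A = V + 2.5620·d_A = (-1.7995,14.2985)
T_B = V + ((C−V)·d_B)·d_B = V + 2.5620·d_B = (2.6114,12.3610)
sweep = 180° − θ = 39.8235°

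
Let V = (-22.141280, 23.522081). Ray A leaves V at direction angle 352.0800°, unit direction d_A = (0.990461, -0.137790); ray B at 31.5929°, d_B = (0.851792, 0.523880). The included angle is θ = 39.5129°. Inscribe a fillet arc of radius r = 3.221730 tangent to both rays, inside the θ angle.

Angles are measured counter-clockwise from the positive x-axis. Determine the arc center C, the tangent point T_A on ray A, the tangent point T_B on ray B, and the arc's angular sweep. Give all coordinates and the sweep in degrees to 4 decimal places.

center=(-12.8128,25.4771) T_A=(-13.2568,22.2861) T_B=(-14.5006,28.2213) sweep=140.4871

bisector direction at 11.8364° = (0.978737,0.205119)
center distance |VC| = r/sin(θ/2) = 3.221730/sin(19.7565°) = 9.531106
C = V + |VC|·bis = (-12.8128,25.4771)
T_A = V + ((C−V)·d_A)·d_A = V + 8.9701·d_A = (-13.2568,22.2861)
T_B = V + ((C−V)·d_B)·d_B = V + 8.9701·d_B = (-14.5006,28.2213)
sweep = 180° − θ = 140.4871°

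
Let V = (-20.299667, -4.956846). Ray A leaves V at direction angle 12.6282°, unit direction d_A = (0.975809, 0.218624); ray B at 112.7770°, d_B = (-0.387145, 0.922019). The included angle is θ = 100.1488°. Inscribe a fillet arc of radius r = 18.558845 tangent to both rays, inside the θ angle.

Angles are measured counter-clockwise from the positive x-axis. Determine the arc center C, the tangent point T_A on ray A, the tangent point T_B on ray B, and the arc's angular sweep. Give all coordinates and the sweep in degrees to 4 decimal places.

bisector direction at 62.7026° = (0.458609,0.888638)
center distance |VC| = r/sin(θ/2) = 18.558845/sin(50.0744°) = 24.200503
C = V + |VC|·bis = (-9.2011,16.5486)
T_A = V + ((C−V)·d_A)·d_A = V + 15.5317·d_A = (-5.1437,-1.5613)
T_B = V + ((C−V)·d_B)·d_B = V + 15.5317·d_B = (-26.3127,9.3637)
sweep = 180° − θ = 79.8512°

center=(-9.2011,16.5486) T_A=(-5.1437,-1.5613) T_B=(-26.3127,9.3637) sweep=79.8512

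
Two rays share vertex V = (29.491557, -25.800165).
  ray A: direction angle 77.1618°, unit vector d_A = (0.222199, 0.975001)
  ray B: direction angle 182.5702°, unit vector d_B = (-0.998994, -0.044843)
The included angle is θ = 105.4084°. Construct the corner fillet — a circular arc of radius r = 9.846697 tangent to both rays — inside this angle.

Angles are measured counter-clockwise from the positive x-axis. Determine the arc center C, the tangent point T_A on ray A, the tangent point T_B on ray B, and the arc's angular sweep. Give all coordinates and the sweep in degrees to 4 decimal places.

center=(21.5575,-16.2997) T_A=(31.1581,-18.4876) T_B=(21.9991,-26.1365) sweep=74.5916

bisector direction at 129.8660° = (-0.640994,0.767546)
center distance |VC| = r/sin(θ/2) = 9.846697/sin(52.7042°) = 12.377719
C = V + |VC|·bis = (21.5575,-16.2997)
T_A = V + ((C−V)·d_A)·d_A = V + 7.5000·d_A = (31.1581,-18.4876)
T_B = V + ((C−V)·d_B)·d_B = V + 7.5000·d_B = (21.9991,-26.1365)
sweep = 180° − θ = 74.5916°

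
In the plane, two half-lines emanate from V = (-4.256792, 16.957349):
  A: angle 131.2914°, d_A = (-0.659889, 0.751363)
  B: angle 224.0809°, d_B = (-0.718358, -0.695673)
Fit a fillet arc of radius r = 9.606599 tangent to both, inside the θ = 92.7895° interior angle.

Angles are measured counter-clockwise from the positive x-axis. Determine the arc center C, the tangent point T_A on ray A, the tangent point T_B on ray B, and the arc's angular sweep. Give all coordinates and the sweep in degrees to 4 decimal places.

bisector direction at 177.6862° = (-0.999185,0.040373)
center distance |VC| = r/sin(θ/2) = 9.606599/sin(46.3948°) = 13.266792
C = V + |VC|·bis = (-17.5128,17.4930)
T_A = V + ((C−V)·d_A)·d_A = V + 9.1499·d_A = (-10.2947,23.8323)
T_B = V + ((C−V)·d_B)·d_B = V + 9.1499·d_B = (-10.8297,10.5920)
sweep = 180° − θ = 87.2105°

center=(-17.5128,17.4930) T_A=(-10.2947,23.8323) T_B=(-10.8297,10.5920) sweep=87.2105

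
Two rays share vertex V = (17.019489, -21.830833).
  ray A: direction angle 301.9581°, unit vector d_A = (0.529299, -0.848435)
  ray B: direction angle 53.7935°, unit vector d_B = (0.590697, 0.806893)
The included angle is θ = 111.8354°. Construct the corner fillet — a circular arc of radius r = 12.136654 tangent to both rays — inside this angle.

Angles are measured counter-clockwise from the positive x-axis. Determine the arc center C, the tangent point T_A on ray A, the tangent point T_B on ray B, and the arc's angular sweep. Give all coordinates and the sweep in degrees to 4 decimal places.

center=(31.6631,-22.3740) T_A=(21.3659,-28.7979) T_B=(21.8701,-15.2049) sweep=68.1646

bisector direction at 357.8758° = (0.999313,-0.037066)
center distance |VC| = r/sin(θ/2) = 12.136654/sin(55.9177°) = 14.653662
C = V + |VC|·bis = (31.6631,-22.3740)
T_A = V + ((C−V)·d_A)·d_A = V + 8.2117·d_A = (21.3659,-28.7979)
T_B = V + ((C−V)·d_B)·d_B = V + 8.2117·d_B = (21.8701,-15.2049)
sweep = 180° − θ = 68.1646°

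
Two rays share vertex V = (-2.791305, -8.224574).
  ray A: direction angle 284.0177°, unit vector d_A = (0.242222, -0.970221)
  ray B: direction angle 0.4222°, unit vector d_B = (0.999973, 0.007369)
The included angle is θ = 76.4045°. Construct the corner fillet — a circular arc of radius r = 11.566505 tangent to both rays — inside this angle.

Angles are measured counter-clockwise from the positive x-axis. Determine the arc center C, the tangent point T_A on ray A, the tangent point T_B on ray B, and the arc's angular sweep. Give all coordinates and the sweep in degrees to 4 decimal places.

bisector direction at 322.2200° = (0.790368,-0.612632)
center distance |VC| = r/sin(θ/2) = 11.566505/sin(38.2022°) = 18.702734
C = V + |VC|·bis = (11.9907,-19.6825)
T_A = V + ((C−V)·d_A)·d_A = V + 14.6972·d_A = (0.7687,-22.4841)
T_B = V + ((C−V)·d_B)·d_B = V + 14.6972·d_B = (11.9055,-8.1163)
sweep = 180° − θ = 103.5955°

center=(11.9907,-19.6825) T_A=(0.7687,-22.4841) T_B=(11.9055,-8.1163) sweep=103.5955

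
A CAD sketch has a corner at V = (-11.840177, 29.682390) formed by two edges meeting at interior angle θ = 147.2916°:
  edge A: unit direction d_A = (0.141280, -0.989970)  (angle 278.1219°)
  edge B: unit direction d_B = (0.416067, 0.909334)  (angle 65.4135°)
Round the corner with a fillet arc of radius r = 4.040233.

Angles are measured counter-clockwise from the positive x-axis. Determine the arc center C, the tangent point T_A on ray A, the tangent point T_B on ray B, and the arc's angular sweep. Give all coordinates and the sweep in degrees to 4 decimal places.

bisector direction at 351.7677° = (0.989696,-0.143187)
center distance |VC| = r/sin(θ/2) = 4.040233/sin(73.6458°) = 4.210596
C = V + |VC|·bis = (-7.6730,29.0795)
T_A = V + ((C−V)·d_A)·d_A = V + 1.1856·d_A = (-11.6727,28.5087)
T_B = V + ((C−V)·d_B)·d_B = V + 1.1856·d_B = (-11.3469,30.7605)
sweep = 180° − θ = 32.7084°

center=(-7.6730,29.0795) T_A=(-11.6727,28.5087) T_B=(-11.3469,30.7605) sweep=32.7084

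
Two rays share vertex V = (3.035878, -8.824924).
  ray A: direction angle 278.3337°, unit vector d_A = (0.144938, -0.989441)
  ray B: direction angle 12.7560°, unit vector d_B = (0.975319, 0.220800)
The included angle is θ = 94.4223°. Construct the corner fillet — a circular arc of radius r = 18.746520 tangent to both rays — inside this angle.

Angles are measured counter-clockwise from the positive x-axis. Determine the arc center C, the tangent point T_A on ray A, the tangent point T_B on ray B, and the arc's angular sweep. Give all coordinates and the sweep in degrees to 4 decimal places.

bisector direction at 325.5448° = (0.824569,-0.565761)
center distance |VC| = r/sin(θ/2) = 18.746520/sin(47.2112°) = 25.545018
C = V + |VC|·bis = (24.0995,-23.2773)
T_A = V + ((C−V)·d_A)·d_A = V + 17.3527·d_A = (5.5509,-25.9944)
T_B = V + ((C−V)·d_B)·d_B = V + 17.3527·d_B = (19.9603,-4.9935)
sweep = 180° − θ = 85.5777°

center=(24.0995,-23.2773) T_A=(5.5509,-25.9944) T_B=(19.9603,-4.9935) sweep=85.5777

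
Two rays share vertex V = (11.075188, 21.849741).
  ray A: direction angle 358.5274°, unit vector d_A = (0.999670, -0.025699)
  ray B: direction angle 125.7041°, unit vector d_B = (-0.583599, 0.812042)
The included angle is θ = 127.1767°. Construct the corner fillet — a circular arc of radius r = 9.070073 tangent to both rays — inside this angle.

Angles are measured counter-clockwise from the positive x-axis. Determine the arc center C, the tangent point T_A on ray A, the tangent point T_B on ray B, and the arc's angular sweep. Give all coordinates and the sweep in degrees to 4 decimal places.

center=(15.8115,30.8011) T_A=(15.5784,21.7340) T_B=(8.4462,25.5078) sweep=52.8233

bisector direction at 62.1157° = (0.467687,0.883894)
center distance |VC| = r/sin(θ/2) = 9.070073/sin(63.5883°) = 10.127129
C = V + |VC|·bis = (15.8115,30.8011)
T_A = V + ((C−V)·d_A)·d_A = V + 4.5047·d_A = (15.5784,21.7340)
T_B = V + ((C−V)·d_B)·d_B = V + 4.5047·d_B = (8.4462,25.5078)
sweep = 180° − θ = 52.8233°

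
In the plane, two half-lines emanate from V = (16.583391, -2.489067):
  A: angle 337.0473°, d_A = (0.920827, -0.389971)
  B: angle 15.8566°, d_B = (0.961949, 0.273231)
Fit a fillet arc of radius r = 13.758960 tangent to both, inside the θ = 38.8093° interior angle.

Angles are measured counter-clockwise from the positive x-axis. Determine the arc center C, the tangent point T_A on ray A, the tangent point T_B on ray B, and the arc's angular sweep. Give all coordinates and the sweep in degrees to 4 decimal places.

center=(57.9170,-5.0519) T_A=(52.5514,-17.7216) T_B=(54.1576,8.1835) sweep=141.1907

bisector direction at 356.4520° = (0.998083,-0.061886)
center distance |VC| = r/sin(θ/2) = 13.758960/sin(19.4047°) = 41.413003
C = V + |VC|·bis = (57.9170,-5.0519)
T_A = V + ((C−V)·d_A)·d_A = V + 39.0606·d_A = (52.5514,-17.7216)
T_B = V + ((C−V)·d_B)·d_B = V + 39.0606·d_B = (54.1576,8.1835)
sweep = 180° − θ = 141.1907°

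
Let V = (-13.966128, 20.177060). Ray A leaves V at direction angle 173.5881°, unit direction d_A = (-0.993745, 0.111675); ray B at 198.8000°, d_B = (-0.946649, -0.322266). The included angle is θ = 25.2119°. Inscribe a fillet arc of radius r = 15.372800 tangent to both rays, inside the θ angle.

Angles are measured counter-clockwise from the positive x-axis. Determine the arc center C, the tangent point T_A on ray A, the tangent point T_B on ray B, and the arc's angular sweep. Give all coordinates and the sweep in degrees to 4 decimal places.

bisector direction at 186.1941° = (-0.994162,-0.107896)
center distance |VC| = r/sin(θ/2) = 15.372800/sin(12.6059°) = 70.438402
C = V + |VC|·bis = (-83.9933,12.5770)
T_A = V + ((C−V)·d_A)·d_A = V + 68.7404·d_A = (-82.2766,27.8537)
T_B = V + ((C−V)·d_B)·d_B = V + 68.7404·d_B = (-79.0392,-1.9756)
sweep = 180° − θ = 154.7881°

center=(-83.9933,12.5770) T_A=(-82.2766,27.8537) T_B=(-79.0392,-1.9756) sweep=154.7881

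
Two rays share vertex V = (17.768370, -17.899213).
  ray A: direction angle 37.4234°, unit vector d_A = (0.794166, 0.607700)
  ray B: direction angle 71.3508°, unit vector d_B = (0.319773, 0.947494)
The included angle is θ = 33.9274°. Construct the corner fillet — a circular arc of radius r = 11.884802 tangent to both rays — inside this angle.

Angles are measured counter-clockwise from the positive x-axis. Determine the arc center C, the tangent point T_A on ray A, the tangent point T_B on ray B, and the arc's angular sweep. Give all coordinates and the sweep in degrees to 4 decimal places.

bisector direction at 54.3871° = (0.582306,0.812970)
center distance |VC| = r/sin(θ/2) = 11.884802/sin(16.9637°) = 40.734051
C = V + |VC|·bis = (41.4881,15.2163)
T_A = V + ((C−V)·d_A)·d_A = V + 38.9617·d_A = (48.7105,5.7778)
T_B = V + ((C−V)·d_B)·d_B = V + 38.9617·d_B = (30.2273,19.0168)
sweep = 180° − θ = 146.0726°

center=(41.4881,15.2163) T_A=(48.7105,5.7778) T_B=(30.2273,19.0168) sweep=146.0726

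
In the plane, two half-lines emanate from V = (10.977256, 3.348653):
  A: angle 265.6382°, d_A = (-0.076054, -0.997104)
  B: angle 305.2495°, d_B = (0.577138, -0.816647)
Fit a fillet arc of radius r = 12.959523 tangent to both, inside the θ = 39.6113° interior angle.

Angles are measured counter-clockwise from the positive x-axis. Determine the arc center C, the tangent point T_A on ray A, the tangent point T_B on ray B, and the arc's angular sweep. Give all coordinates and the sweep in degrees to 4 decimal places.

center=(21.1624,-33.5181) T_A=(8.2404,-32.5324) T_B=(31.7458,-26.0386) sweep=140.3887

bisector direction at 285.4438° = (0.266294,-0.963892)
center distance |VC| = r/sin(θ/2) = 12.959523/sin(19.8056°) = 38.247783
C = V + |VC|·bis = (21.1624,-33.5181)
T_A = V + ((C−V)·d_A)·d_A = V + 35.9853·d_A = (8.2404,-32.5324)
T_B = V + ((C−V)·d_B)·d_B = V + 35.9853·d_B = (31.7458,-26.0386)
sweep = 180° − θ = 140.3887°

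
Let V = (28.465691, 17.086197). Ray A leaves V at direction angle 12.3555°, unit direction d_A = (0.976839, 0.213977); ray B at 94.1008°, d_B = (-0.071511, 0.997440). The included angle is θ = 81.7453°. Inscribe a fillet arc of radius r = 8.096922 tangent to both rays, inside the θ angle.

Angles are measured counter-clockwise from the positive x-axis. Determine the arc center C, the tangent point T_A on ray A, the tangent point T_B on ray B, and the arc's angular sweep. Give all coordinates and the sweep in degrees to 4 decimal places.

bisector direction at 53.2282° = (0.598630,0.801026)
center distance |VC| = r/sin(θ/2) = 8.096922/sin(40.8727°) = 12.373426
C = V + |VC|·bis = (35.8728,26.9976)
T_A = V + ((C−V)·d_A)·d_A = V + 9.3564·d_A = (37.6053,19.0882)
T_B = V + ((C−V)·d_B)·d_B = V + 9.3564·d_B = (27.7966,26.4186)
sweep = 180° − θ = 98.2547°

center=(35.8728,26.9976) T_A=(37.6053,19.0882) T_B=(27.7966,26.4186) sweep=98.2547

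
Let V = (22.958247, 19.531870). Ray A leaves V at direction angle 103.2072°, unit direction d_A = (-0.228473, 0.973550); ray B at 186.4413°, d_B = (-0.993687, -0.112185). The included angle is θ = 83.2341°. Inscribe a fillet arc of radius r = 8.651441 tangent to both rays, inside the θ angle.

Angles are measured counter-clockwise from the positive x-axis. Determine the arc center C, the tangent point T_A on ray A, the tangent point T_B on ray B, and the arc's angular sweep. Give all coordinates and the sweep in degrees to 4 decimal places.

bisector direction at 144.8243° = (-0.817389,0.576086)
center distance |VC| = r/sin(θ/2) = 8.651441/sin(41.6170°) = 13.026361
C = V + |VC|·bis = (12.3106,27.0362)
T_A = V + ((C−V)·d_A)·d_A = V + 9.7385·d_A = (20.7333,29.0128)
T_B = V + ((C−V)·d_B)·d_B = V + 9.7385·d_B = (13.2812,18.4394)
sweep = 180° − θ = 96.7659°

center=(12.3106,27.0362) T_A=(20.7333,29.0128) T_B=(13.2812,18.4394) sweep=96.7659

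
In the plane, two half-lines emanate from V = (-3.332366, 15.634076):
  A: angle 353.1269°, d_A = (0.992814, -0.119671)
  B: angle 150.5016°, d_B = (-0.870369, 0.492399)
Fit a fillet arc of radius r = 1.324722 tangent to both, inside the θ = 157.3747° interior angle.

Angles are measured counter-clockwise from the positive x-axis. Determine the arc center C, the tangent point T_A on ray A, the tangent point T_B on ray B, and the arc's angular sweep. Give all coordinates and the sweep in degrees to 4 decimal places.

bisector direction at 71.8142° = (0.312099,0.950050)
center distance |VC| = r/sin(θ/2) = 1.324722/sin(78.6873°) = 1.350969
C = V + |VC|·bis = (-2.9107,16.9176)
T_A = V + ((C−V)·d_A)·d_A = V + 0.2650·d_A = (-3.0693,15.6024)
T_B = V + ((C−V)·d_B)·d_B = V + 0.2650·d_B = (-3.5630,15.7646)
sweep = 180° − θ = 22.6253°

center=(-2.9107,16.9176) T_A=(-3.0693,15.6024) T_B=(-3.5630,15.7646) sweep=22.6253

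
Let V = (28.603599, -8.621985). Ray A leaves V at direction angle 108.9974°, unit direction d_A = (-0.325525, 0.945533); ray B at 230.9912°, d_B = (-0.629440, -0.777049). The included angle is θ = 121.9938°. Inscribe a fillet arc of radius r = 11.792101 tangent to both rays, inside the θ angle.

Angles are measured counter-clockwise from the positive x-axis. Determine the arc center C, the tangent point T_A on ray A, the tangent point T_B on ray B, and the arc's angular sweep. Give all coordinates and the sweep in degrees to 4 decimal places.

bisector direction at 169.9943° = (-0.984790,0.173746)
center distance |VC| = r/sin(θ/2) = 11.792101/sin(60.9969°) = 13.482951
C = V + |VC|·bis = (15.3257,-6.2794)
T_A = V + ((C−V)·d_A)·d_A = V + 6.5373·d_A = (26.4755,-2.4407)
T_B = V + ((C−V)·d_B)·d_B = V + 6.5373·d_B = (24.4888,-13.7018)
sweep = 180° − θ = 58.0062°

center=(15.3257,-6.2794) T_A=(26.4755,-2.4407) T_B=(24.4888,-13.7018) sweep=58.0062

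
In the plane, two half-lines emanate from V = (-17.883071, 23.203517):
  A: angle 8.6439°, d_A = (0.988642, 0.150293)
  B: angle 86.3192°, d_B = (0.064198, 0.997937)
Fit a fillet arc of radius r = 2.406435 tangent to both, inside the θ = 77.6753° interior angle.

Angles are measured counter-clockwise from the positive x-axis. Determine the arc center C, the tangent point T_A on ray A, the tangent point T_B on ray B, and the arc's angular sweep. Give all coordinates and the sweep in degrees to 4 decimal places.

center=(-15.2897,26.0318) T_A=(-14.9280,23.6527) T_B=(-17.6912,26.1863) sweep=102.3247

bisector direction at 47.4815° = (0.675828,0.737060)
center distance |VC| = r/sin(θ/2) = 2.406435/sin(38.8376°) = 3.837306
C = V + |VC|·bis = (-15.2897,26.0318)
T_A = V + ((C−V)·d_A)·d_A = V + 2.9890·d_A = (-14.9280,23.6527)
T_B = V + ((C−V)·d_B)·d_B = V + 2.9890·d_B = (-17.6912,26.1863)
sweep = 180° − θ = 102.3247°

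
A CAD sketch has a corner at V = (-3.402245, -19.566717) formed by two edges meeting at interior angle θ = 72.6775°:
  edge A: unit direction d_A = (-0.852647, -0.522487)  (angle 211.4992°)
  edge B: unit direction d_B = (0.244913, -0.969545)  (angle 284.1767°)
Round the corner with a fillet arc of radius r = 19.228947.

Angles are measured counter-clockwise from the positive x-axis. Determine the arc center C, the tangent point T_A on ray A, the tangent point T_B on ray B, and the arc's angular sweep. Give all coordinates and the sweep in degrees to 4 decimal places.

center=(-15.6436,-49.6200) T_A=(-25.6904,-33.2245) T_B=(2.9998,-44.9106) sweep=107.3225

bisector direction at 247.8380° = (-0.377227,-0.926121)
center distance |VC| = r/sin(θ/2) = 19.228947/sin(36.3387°) = 32.450737
C = V + |VC|·bis = (-15.6436,-49.6200)
T_A = V + ((C−V)·d_A)·d_A = V + 26.1400·d_A = (-25.6904,-33.2245)
T_B = V + ((C−V)·d_B)·d_B = V + 26.1400·d_B = (2.9998,-44.9106)
sweep = 180° − θ = 107.3225°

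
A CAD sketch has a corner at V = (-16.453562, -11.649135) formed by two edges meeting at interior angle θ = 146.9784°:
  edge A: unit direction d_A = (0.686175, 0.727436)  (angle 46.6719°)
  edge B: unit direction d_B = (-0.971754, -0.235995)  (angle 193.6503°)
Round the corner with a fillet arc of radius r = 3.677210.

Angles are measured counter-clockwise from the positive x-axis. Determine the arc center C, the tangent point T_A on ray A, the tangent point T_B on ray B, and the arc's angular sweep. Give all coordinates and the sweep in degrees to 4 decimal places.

bisector direction at 120.1611° = (-0.502433,0.864616)
center distance |VC| = r/sin(θ/2) = 3.677210/sin(73.4892°) = 3.835356
C = V + |VC|·bis = (-18.3806,-8.3330)
T_A = V + ((C−V)·d_A)·d_A = V + 1.0900·d_A = (-15.7056,-10.8562)
T_B = V + ((C−V)·d_B)·d_B = V + 1.0900·d_B = (-17.5128,-11.9064)
sweep = 180° − θ = 33.0216°

center=(-18.3806,-8.3330) T_A=(-15.7056,-10.8562) T_B=(-17.5128,-11.9064) sweep=33.0216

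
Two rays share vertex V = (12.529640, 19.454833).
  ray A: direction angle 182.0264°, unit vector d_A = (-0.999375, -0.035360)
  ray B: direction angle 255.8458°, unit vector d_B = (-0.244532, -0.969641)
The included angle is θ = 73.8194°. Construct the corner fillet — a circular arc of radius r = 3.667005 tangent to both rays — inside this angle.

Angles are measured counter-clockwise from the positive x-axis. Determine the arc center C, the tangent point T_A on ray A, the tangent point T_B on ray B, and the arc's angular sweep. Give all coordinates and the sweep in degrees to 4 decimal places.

bisector direction at 218.9361° = (-0.777847,-0.628453)
center distance |VC| = r/sin(θ/2) = 3.667005/sin(36.9097°) = 6.106021
C = V + |VC|·bis = (7.7801,15.6175)
T_A = V + ((C−V)·d_A)·d_A = V + 4.8823·d_A = (7.6504,19.2822)
T_B = V + ((C−V)·d_B)·d_B = V + 4.8823·d_B = (11.3358,14.7208)
sweep = 180° − θ = 106.1806°

center=(7.7801,15.6175) T_A=(7.6504,19.2822) T_B=(11.3358,14.7208) sweep=106.1806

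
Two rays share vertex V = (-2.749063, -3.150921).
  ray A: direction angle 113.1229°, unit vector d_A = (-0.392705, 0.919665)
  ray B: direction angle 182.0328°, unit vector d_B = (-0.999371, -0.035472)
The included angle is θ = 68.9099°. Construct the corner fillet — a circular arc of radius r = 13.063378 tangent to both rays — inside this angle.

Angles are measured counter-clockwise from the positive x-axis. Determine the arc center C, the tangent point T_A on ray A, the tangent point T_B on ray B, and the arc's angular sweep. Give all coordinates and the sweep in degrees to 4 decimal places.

bisector direction at 147.5779° = (-0.844121,0.536153)
center distance |VC| = r/sin(θ/2) = 13.063378/sin(34.4549°) = 23.090042
C = V + |VC|·bis = (-22.2398,9.2289)
T_A = V + ((C−V)·d_A)·d_A = V + 19.0394·d_A = (-10.2259,14.3589)
T_B = V + ((C−V)·d_B)·d_B = V + 19.0394·d_B = (-21.7765,-3.8263)
sweep = 180° − θ = 111.0901°

center=(-22.2398,9.2289) T_A=(-10.2259,14.3589) T_B=(-21.7765,-3.8263) sweep=111.0901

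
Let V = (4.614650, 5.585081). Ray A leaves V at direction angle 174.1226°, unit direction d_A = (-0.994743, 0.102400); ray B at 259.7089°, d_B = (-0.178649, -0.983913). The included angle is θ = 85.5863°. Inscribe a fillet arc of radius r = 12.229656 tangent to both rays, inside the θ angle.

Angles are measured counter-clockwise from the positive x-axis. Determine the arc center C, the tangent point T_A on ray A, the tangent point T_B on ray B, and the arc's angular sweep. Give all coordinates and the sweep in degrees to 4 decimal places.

center=(-9.7782,-5.2276) T_A=(-8.5259,6.9378) T_B=(2.2547,-7.4124) sweep=94.4137

bisector direction at 216.9158° = (-0.799520,-0.600640)
center distance |VC| = r/sin(θ/2) = 12.229656/sin(42.7931°) = 18.001901
C = V + |VC|·bis = (-9.7782,-5.2276)
T_A = V + ((C−V)·d_A)·d_A = V + 13.2100·d_A = (-8.5259,6.9378)
T_B = V + ((C−V)·d_B)·d_B = V + 13.2100·d_B = (2.2547,-7.4124)
sweep = 180° − θ = 94.4137°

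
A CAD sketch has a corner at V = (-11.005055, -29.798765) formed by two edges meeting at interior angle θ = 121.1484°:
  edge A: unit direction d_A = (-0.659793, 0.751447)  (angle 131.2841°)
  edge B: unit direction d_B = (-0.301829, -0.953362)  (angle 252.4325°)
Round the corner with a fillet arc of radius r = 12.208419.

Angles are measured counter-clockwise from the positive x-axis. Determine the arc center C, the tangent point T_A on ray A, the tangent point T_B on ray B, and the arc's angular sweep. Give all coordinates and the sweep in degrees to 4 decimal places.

center=(-24.7226,-32.6791) T_A=(-15.5486,-24.6240) T_B=(-13.0836,-36.3639) sweep=58.8516

bisector direction at 191.8583° = (-0.978659,-0.205492)
center distance |VC| = r/sin(θ/2) = 12.208419/sin(60.5742°) = 14.016672
C = V + |VC|·bis = (-24.7226,-32.6791)
T_A = V + ((C−V)·d_A)·d_A = V + 6.8863·d_A = (-15.5486,-24.6240)
T_B = V + ((C−V)·d_B)·d_B = V + 6.8863·d_B = (-13.0836,-36.3639)
sweep = 180° − θ = 58.8516°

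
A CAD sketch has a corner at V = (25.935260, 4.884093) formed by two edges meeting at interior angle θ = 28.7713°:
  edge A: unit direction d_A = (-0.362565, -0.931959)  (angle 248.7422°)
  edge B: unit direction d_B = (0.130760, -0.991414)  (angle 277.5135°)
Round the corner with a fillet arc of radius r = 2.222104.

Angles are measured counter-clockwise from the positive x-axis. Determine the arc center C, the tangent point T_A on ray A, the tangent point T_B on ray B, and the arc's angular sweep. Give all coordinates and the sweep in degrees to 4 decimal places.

center=(24.8651,-3.9956) T_A=(22.7942,-3.1900) T_B=(27.0681,-3.7051) sweep=151.2287

bisector direction at 263.1279° = (-0.119654,-0.992816)
center distance |VC| = r/sin(θ/2) = 2.222104/sin(14.3857°) = 8.943965
C = V + |VC|·bis = (24.8651,-3.9956)
T_A = V + ((C−V)·d_A)·d_A = V + 8.6635·d_A = (22.7942,-3.1900)
T_B = V + ((C−V)·d_B)·d_B = V + 8.6635·d_B = (27.0681,-3.7051)
sweep = 180° − θ = 151.2287°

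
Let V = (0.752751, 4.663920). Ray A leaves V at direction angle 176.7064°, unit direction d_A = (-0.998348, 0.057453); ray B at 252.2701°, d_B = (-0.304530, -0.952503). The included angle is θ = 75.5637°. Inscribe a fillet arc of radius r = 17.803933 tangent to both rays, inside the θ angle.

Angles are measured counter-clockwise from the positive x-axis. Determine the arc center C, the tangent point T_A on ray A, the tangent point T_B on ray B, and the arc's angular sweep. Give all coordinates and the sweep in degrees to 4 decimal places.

center=(-23.1999,-11.7911) T_A=(-22.1770,5.9835) T_B=(-6.2416,-17.2129) sweep=104.4363

bisector direction at 214.4883° = (-0.824242,-0.566237)
center distance |VC| = r/sin(θ/2) = 17.803933/sin(37.7818°) = 29.060210
C = V + |VC|·bis = (-23.1999,-11.7911)
T_A = V + ((C−V)·d_A)·d_A = V + 22.9677·d_A = (-22.1770,5.9835)
T_B = V + ((C−V)·d_B)·d_B = V + 22.9677·d_B = (-6.2416,-17.2129)
sweep = 180° − θ = 104.4363°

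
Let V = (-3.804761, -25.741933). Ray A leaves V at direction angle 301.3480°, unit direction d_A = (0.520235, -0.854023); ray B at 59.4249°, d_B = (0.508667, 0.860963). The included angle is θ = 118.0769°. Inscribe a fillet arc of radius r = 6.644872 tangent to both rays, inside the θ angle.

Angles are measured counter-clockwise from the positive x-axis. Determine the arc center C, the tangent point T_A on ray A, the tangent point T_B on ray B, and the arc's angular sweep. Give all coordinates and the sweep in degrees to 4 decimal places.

center=(3.9441,-25.6897) T_A=(-1.7308,-29.1466) T_B=(-1.7769,-22.3096) sweep=61.9231

bisector direction at 0.3864° = (0.999977,0.006745)
center distance |VC| = r/sin(θ/2) = 6.644872/sin(59.0384°) = 7.749007
C = V + |VC|·bis = (3.9441,-25.6897)
T_A = V + ((C−V)·d_A)·d_A = V + 3.9866·d_A = (-1.7308,-29.1466)
T_B = V + ((C−V)·d_B)·d_B = V + 3.9866·d_B = (-1.7769,-22.3096)
sweep = 180° − θ = 61.9231°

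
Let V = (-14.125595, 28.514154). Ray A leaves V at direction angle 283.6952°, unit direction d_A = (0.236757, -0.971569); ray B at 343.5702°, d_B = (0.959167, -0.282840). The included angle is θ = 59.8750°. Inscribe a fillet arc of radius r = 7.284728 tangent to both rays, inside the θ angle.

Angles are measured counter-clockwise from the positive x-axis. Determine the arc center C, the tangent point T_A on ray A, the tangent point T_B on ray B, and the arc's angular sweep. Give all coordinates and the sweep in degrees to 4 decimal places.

bisector direction at 313.6327° = (0.690033,-0.723778)
center distance |VC| = r/sin(θ/2) = 7.284728/sin(29.9375°) = 14.597044
C = V + |VC|·bis = (-4.0532,17.9491)
T_A = V + ((C−V)·d_A)·d_A = V + 12.6494·d_A = (-11.1308,16.2244)
T_B = V + ((C−V)·d_B)·d_B = V + 12.6494·d_B = (-1.9927,24.9364)
sweep = 180° − θ = 120.1250°

center=(-4.0532,17.9491) T_A=(-11.1308,16.2244) T_B=(-1.9927,24.9364) sweep=120.1250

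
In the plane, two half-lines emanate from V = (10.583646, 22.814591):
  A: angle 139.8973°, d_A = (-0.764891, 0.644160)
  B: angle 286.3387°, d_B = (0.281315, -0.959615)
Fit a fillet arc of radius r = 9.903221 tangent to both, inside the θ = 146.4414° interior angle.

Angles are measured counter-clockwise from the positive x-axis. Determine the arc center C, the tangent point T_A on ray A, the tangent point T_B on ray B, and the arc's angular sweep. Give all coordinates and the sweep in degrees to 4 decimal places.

bisector direction at 213.1180° = (-0.837547,-0.546365)
center distance |VC| = r/sin(θ/2) = 9.903221/sin(73.2207°) = 10.343612
C = V + |VC|·bis = (1.9204,17.1632)
T_A = V + ((C−V)·d_A)·d_A = V + 2.9861·d_A = (8.2996,24.7381)
T_B = V + ((C−V)·d_B)·d_B = V + 2.9861·d_B = (11.4237,19.9491)
sweep = 180° − θ = 33.5586°

center=(1.9204,17.1632) T_A=(8.2996,24.7381) T_B=(11.4237,19.9491) sweep=33.5586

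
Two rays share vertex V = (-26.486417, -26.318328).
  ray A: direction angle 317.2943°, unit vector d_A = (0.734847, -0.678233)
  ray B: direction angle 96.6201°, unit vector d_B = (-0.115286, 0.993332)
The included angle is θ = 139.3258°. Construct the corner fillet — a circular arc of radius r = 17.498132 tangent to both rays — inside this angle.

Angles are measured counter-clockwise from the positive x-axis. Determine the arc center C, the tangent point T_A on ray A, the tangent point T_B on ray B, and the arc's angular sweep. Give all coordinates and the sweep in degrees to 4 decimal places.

bisector direction at 26.9572° = (0.891345,0.453325)
center distance |VC| = r/sin(θ/2) = 17.498132/sin(69.6629°) = 18.661408
C = V + |VC|·bis = (-9.8527,-17.8586)
T_A = V + ((C−V)·d_A)·d_A = V + 6.4856·d_A = (-21.7205,-30.7171)
T_B = V + ((C−V)·d_B)·d_B = V + 6.4856·d_B = (-27.2341,-19.8759)
sweep = 180° − θ = 40.6742°

center=(-9.8527,-17.8586) T_A=(-21.7205,-30.7171) T_B=(-27.2341,-19.8759) sweep=40.6742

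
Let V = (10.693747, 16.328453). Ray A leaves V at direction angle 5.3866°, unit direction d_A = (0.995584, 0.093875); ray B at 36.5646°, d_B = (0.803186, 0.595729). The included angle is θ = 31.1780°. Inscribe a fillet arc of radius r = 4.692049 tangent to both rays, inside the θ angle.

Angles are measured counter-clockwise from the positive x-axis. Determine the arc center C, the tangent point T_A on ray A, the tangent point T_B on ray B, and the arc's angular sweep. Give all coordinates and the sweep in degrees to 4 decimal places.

bisector direction at 20.9756° = (0.933733,0.357970)
center distance |VC| = r/sin(θ/2) = 4.692049/sin(15.5890°) = 17.459768
C = V + |VC|·bis = (26.9965,22.5785)
T_A = V + ((C−V)·d_A)·d_A = V + 16.8175·d_A = (27.4370,17.9072)
T_B = V + ((C−V)·d_B)·d_B = V + 16.8175·d_B = (24.2013,26.3471)
sweep = 180° − θ = 148.8220°

center=(26.9965,22.5785) T_A=(27.4370,17.9072) T_B=(24.2013,26.3471) sweep=148.8220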